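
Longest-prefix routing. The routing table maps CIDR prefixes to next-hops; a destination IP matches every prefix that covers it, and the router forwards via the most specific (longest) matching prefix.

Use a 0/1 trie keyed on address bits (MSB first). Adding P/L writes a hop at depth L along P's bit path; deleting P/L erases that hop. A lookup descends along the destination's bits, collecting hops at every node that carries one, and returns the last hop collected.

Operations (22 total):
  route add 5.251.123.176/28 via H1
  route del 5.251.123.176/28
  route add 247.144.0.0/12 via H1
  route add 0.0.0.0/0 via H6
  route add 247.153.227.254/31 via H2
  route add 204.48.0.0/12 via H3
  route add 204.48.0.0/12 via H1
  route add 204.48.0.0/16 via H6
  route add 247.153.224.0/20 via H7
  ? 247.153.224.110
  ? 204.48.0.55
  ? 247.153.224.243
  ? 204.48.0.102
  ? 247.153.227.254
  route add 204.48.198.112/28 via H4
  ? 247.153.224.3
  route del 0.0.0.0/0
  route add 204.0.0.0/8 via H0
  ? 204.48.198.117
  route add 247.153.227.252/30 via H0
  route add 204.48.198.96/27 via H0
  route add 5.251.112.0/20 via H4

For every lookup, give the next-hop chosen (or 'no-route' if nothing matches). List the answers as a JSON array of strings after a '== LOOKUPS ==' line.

Process each operation:
  add 5.251.123.176/28 -> H1 at depth 28
  - 5.251.123.176/28 clear@28
  add 247.144.0.0/12 -> H1 at depth 12
  add 0.0.0.0/0 -> H6 at depth 0
  add 247.153.227.254/31 -> H2 at depth 31
  add 204.48.0.0/12 -> H3 at depth 12
  add 204.48.0.0/12 -> H1 at depth 12
  add 204.48.0.0/16 -> H6 at depth 16
  add 247.153.224.0/20 -> H7 at depth 20
  ? 247.153.224.110  path d0:H6→d1:-→d2:-→d3:-→d4:-→d5:-→d6:-→d7:-→d8:-→d9:-→d10:-→d11:-→d12:H1→d13:-→d14:-→d15:-→d16:-→d17:-→d18:-→d19:-→d20:H7→d21:-→d22:-  best=H7
  ? 204.48.0.55  path d0:H6→d1:-→d2:-→d3:-→d4:-→d5:-→d6:-→d7:-→d8:-→d9:-→d10:-→d11:-→d12:H1→d13:-→d14:-→d15:-→d16:H6  best=H6
  ? 247.153.224.243  path d0:H6→d1:-→d2:-→d3:-→d4:-→d5:-→d6:-→d7:-→d8:-→d9:-→d10:-→d11:-→d12:H1→d13:-→d14:-→d15:-→d16:-→d17:-→d18:-→d19:-→d20:H7→d21:-→d22:-  best=H7
  ? 204.48.0.102  path d0:H6→d1:-→d2:-→d3:-→d4:-→d5:-→d6:-→d7:-→d8:-→d9:-→d10:-→d11:-→d12:H1→d13:-→d14:-→d15:-→d16:H6  best=H6
  ? 247.153.227.254  path d0:H6→d1:-→d2:-→d3:-→d4:-→d5:-→d6:-→d7:-→d8:-→d9:-→d10:-→d11:-→d12:H1→d13:-→d14:-→d15:-→d16:-→d17:-→d18:-→d19:-→d20:H7→d21:-→d22:-→d23:-→d24:-→d25:-→d26:-→d27:-→d28:-→d29:-→d30:-→d31:H2  best=H2
  add 204.48.198.112/28 -> H4 at depth 28
  ? 247.153.224.3  path d0:H6→d1:-→d2:-→d3:-→d4:-→d5:-→d6:-→d7:-→d8:-→d9:-→d10:-→d11:-→d12:H1→d13:-→d14:-→d15:-→d16:-→d17:-→d18:-→d19:-→d20:H7→d21:-→d22:-  best=H7
  - 0.0.0.0/0 clear@0
  add 204.0.0.0/8 -> H0 at depth 8
  ? 204.48.198.117  path d0:-→d1:-→d2:-→d3:-→d4:-→d5:-→d6:-→d7:-→d8:H0→d9:-→d10:-→d11:-→d12:H1→d13:-→d14:-→d15:-→d16:H6→d17:-→d18:-→d19:-→d20:-→d21:-→d22:-→d23:-→d24:-→d25:-→d26:-→d27:-→d28:H4  best=H4
  add 247.153.227.252/30 -> H0 at depth 30
  add 204.48.198.96/27 -> H0 at depth 27
  add 5.251.112.0/20 -> H4 at depth 20

== LOOKUPS ==
["H7","H6","H7","H6","H2","H7","H4"]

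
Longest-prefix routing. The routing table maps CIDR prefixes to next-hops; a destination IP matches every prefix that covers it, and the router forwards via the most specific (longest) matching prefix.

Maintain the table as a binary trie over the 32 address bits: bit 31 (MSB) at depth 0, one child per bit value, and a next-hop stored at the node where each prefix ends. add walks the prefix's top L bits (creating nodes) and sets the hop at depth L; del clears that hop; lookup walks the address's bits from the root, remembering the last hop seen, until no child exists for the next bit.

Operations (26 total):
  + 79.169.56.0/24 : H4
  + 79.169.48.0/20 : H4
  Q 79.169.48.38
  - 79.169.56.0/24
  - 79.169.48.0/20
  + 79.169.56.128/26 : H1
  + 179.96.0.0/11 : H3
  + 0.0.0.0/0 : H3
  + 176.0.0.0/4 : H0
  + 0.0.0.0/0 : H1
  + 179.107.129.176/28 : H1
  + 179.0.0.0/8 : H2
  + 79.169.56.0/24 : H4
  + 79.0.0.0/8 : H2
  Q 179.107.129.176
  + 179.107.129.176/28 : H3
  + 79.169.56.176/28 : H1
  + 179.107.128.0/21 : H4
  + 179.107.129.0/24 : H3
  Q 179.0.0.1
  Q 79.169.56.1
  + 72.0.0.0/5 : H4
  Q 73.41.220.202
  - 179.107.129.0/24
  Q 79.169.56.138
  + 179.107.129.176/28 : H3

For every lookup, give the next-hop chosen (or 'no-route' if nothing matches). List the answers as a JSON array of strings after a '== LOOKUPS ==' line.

Apply in order:
  add 79.169.56.0/24 -> H4 at depth 24
  add 79.169.48.0/20 -> H4 at depth 20
  ? 79.169.48.38  path d0:-→d1:-→d2:-→d3:-→d4:-→d5:-→d6:-→d7:-→d8:-→d9:-→d10:-→d11:-→d12:-→d13:-→d14:-→d15:-→d16:-→d17:-→d18:-→d19:-→d20:H4  best=H4
  del 79.169.56.0/24 (clear depth 24)
  del 79.169.48.0/20 (clear depth 20)
  add 79.169.56.128/26 -> H1 at depth 26
  add 179.96.0.0/11 -> H3 at depth 11
  add 0.0.0.0/0 -> H3 at depth 0
  add 176.0.0.0/4 -> H0 at depth 4
  add 0.0.0.0/0 -> H1 at depth 0
  add 179.107.129.176/28 -> H1 at depth 28
  add 179.0.0.0/8 -> H2 at depth 8
  add 79.169.56.0/24 -> H4 at depth 24
  add 79.0.0.0/8 -> H2 at depth 8
  ? 179.107.129.176  path d0:H1→d1:-→d2:-→d3:-→d4:H0→d5:-→d6:-→d7:-→d8:H2→d9:-→d10:-→d11:H3→d12:-→d13:-→d14:-→d15:-→d16:-→d17:-→d18:-→d19:-→d20:-→d21:-→d22:-→d23:-→d24:-→d25:-→d26:-→d27:-→d28:H1  best=H1
  add 179.107.129.176/28 -> H3 at depth 28
  add 79.169.56.176/28 -> H1 at depth 28
  add 179.107.128.0/21 -> H4 at depth 21
  add 179.107.129.0/24 -> H3 at depth 24
  ? 179.0.0.1  path d0:H1→d1:-→d2:-→d3:-→d4:H0→d5:-→d6:-→d7:-→d8:H2→d9:-  best=H2
  ? 79.169.56.1  path d0:H1→d1:-→d2:-→d3:-→d4:-→d5:-→d6:-→d7:-→d8:H2→d9:-→d10:-→d11:-→d12:-→d13:-→d14:-→d15:-→d16:-→d17:-→d18:-→d19:-→d20:-→d21:-→d22:-→d23:-→d24:H4  best=H4
  add 72.0.0.0/5 -> H4 at depth 5
  ? 73.41.220.202  path d0:H1→d1:-→d2:-→d3:-→d4:-→d5:H4  best=H4
  del 179.107.129.0/24 (clear depth 24)
  ? 79.169.56.138  path d0:H1→d1:-→d2:-→d3:-→d4:-→d5:H4→d6:-→d7:-→d8:H2→d9:-→d10:-→d11:-→d12:-→d13:-→d14:-→d15:-→d16:-→d17:-→d18:-→d19:-→d20:-→d21:-→d22:-→d23:-→d24:H4→d25:-→d26:H1  best=H1
  add 179.107.129.176/28 -> H3 at depth 28

== LOOKUPS ==
["H4","H1","H2","H4","H4","H1"]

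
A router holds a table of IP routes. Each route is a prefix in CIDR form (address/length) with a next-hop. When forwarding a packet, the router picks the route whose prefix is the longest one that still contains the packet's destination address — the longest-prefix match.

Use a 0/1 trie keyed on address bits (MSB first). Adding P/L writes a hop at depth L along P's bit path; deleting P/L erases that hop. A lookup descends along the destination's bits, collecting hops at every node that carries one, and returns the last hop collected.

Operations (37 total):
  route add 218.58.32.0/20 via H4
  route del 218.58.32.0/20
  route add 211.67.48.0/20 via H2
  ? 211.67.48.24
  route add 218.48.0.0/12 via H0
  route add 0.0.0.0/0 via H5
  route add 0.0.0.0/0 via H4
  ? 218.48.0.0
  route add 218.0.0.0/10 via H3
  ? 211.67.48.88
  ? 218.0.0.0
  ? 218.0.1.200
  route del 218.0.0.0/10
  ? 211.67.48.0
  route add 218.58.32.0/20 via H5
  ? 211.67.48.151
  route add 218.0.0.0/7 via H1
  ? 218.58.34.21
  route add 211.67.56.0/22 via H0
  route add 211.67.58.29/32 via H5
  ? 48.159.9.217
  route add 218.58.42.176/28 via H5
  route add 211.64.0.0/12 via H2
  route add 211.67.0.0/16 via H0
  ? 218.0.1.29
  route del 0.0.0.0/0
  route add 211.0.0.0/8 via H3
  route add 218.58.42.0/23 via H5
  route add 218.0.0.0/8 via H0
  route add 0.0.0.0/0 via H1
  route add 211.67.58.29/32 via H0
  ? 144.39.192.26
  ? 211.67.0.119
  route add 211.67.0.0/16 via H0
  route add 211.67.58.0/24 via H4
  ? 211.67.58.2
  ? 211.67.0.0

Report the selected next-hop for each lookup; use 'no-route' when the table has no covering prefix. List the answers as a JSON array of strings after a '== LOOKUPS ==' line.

Process each operation:
  + 218.58.32.0/20 (H4) depth=20
  del 218.58.32.0/20 (clear depth 20)
  + 211.67.48.0/20 (H2) depth=20
  Q 211.67.48.24: descend 11010011010000110011 ; hops seen [H2] ; pick H2
  + 218.48.0.0/12 (H0) depth=12
  + 0.0.0.0/0 (H5) depth=0
  + 0.0.0.0/0 (H4) depth=0
  Q 218.48.0.0: descend 110110100011 ; hops seen [H4,H0] ; pick H0
  + 218.0.0.0/10 (H3) depth=10
  Q 211.67.48.88: descend 11010011010000110011 ; hops seen [H4,H2] ; pick H2
  Q 218.0.0.0: descend 1101101000 ; hops seen [H4,H3] ; pick H3
  Q 218.0.1.200: descend 1101101000 ; hops seen [H4,H3] ; pick H3
  del 218.0.0.0/10 (clear depth 10)
  Q 211.67.48.0: descend 11010011010000110011 ; hops seen [H4,H2] ; pick H2
  + 218.58.32.0/20 (H5) depth=20
  Q 211.67.48.151: descend 11010011010000110011 ; hops seen [H4,H2] ; pick H2
  + 218.0.0.0/7 (H1) depth=7
  Q 218.58.34.21: descend 11011010001110100010 ; hops seen [H4,H1,H0,H5] ; pick H5
  + 211.67.56.0/22 (H0) depth=22
  + 211.67.58.29/32 (H5) depth=32
  Q 48.159.9.217: descend ε ; hops seen [H4] ; pick H4
  + 218.58.42.176/28 (H5) depth=28
  + 211.64.0.0/12 (H2) depth=12
  + 211.67.0.0/16 (H0) depth=16
  Q 218.0.1.29: descend 1101101000 ; hops seen [H4,H1] ; pick H1
  del 0.0.0.0/0 (clear depth 0)
  + 211.0.0.0/8 (H3) depth=8
  + 218.58.42.0/23 (H5) depth=23
  + 218.0.0.0/8 (H0) depth=8
  + 0.0.0.0/0 (H1) depth=0
  + 211.67.58.29/32 (H0) depth=32
  Q 144.39.192.26: descend 1 ; hops seen [H1] ; pick H1
  Q 211.67.0.119: descend 110100110100001100 ; hops seen [H1,H3,H2,H0] ; pick H0
  + 211.67.0.0/16 (H0) depth=16
  + 211.67.58.0/24 (H4) depth=24
  Q 211.67.58.2: descend 110100110100001100111010000 ; hops seen [H1,H3,H2,H0,H2,H0,H4] ; pick H4
  Q 211.67.0.0: descend 110100110100001100 ; hops seen [H1,H3,H2,H0] ; pick H0

== LOOKUPS ==
["H2","H0","H2","H3","H3","H2","H2","H5","H4","H1","H1","H0","H4","H0"]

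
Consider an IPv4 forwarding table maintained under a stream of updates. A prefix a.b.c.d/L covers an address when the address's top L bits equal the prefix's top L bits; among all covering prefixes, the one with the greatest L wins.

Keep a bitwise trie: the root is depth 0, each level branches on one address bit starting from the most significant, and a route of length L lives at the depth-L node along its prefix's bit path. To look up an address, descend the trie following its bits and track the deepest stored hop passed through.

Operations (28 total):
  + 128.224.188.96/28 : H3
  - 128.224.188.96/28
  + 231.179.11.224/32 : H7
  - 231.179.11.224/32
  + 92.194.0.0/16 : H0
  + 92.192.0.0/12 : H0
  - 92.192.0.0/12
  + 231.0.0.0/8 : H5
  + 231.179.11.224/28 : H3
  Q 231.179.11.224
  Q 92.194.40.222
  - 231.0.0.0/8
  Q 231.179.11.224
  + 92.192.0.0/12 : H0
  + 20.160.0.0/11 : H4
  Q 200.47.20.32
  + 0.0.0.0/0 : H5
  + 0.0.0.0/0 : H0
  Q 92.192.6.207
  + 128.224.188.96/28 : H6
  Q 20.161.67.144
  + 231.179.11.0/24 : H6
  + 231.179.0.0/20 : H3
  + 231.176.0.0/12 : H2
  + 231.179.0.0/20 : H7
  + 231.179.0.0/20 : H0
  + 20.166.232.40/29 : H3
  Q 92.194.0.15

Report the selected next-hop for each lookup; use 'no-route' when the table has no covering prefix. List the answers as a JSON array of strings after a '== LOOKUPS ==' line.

Apply in order:
  add 128.224.188.96/28 -> H3 at depth 28
  del 128.224.188.96/28 (clear depth 28)
  add 231.179.11.224/32 -> H7 at depth 32
  del 231.179.11.224/32 (clear depth 32)
  add 92.194.0.0/16 -> H0 at depth 16
  add 92.192.0.0/12 -> H0 at depth 12
  del 92.192.0.0/12 (clear depth 12)
  add 231.0.0.0/8 -> H5 at depth 8
  add 231.179.11.224/28 -> H3 at depth 28
  Q 231.179.11.224: descend 11100111101100110000101111100000 ; hops seen [H5,H3] ; pick H3
  Q 92.194.40.222: descend 0101110011000010 ; hops seen [H0] ; pick H0
  del 231.0.0.0/8 (clear depth 8)
  Q 231.179.11.224: descend 11100111101100110000101111100000 ; hops seen [H3] ; pick H3
  add 92.192.0.0/12 -> H0 at depth 12
  add 20.160.0.0/11 -> H4 at depth 11
  Q 200.47.20.32: descend 11 ; hops seen [∅] ; pick no-route
  add 0.0.0.0/0 -> H5 at depth 0
  add 0.0.0.0/0 -> H0 at depth 0
  Q 92.192.6.207: descend 01011100110000 ; hops seen [H0,H0] ; pick H0
  add 128.224.188.96/28 -> H6 at depth 28
  Q 20.161.67.144: descend 00010100101 ; hops seen [H0,H4] ; pick H4
  add 231.179.11.0/24 -> H6 at depth 24
  add 231.179.0.0/20 -> H3 at depth 20
  add 231.176.0.0/12 -> H2 at depth 12
  add 231.179.0.0/20 -> H7 at depth 20
  add 231.179.0.0/20 -> H0 at depth 20
  add 20.166.232.40/29 -> H3 at depth 29
  Q 92.194.0.15: descend 0101110011000010 ; hops seen [H0,H0,H0] ; pick H0

== LOOKUPS ==
["H3","H0","H3","no-route","H0","H4","H0"]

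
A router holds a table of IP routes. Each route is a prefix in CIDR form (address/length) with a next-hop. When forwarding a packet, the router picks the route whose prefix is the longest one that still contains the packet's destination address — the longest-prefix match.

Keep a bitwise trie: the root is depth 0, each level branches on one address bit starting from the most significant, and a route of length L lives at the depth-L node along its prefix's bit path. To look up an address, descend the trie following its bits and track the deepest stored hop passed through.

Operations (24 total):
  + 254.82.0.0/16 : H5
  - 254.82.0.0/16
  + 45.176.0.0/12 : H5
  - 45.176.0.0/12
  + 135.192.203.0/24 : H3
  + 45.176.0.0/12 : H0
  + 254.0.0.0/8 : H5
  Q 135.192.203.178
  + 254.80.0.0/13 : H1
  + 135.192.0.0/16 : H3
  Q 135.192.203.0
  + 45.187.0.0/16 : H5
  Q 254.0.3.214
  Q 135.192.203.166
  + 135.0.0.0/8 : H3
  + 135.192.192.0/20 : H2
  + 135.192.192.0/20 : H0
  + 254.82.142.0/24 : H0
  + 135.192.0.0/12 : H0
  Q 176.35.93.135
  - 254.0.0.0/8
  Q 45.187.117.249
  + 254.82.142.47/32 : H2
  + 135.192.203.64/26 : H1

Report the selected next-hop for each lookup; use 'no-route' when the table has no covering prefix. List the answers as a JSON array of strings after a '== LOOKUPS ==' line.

Apply in order:
  add 254.82.0.0/16 -> H5 at depth 16
  del 254.82.0.0/16 (clear depth 16)
  add 45.176.0.0/12 -> H5 at depth 12
  del 45.176.0.0/12 (clear depth 12)
  add 135.192.203.0/24 -> H3 at depth 24
  add 45.176.0.0/12 -> H0 at depth 12
  add 254.0.0.0/8 -> H5 at depth 8
  lookup 135.192.203.178: bits 100001111100000011001011 walk d0:-→d1:-→d2:-→d3:-→d4:-→d5:-→d6:-→d7:-→d8:-→d9:-→d10:-→d11:-→d12:-→d13:-→d14:-→d15:-→d16:-→d17:-→d18:-→d19:-→d20:-→d21:-→d22:-→d23:-→d24:H3 -> H3
  add 254.80.0.0/13 -> H1 at depth 13
  add 135.192.0.0/16 -> H3 at depth 16
  lookup 135.192.203.0: bits 100001111100000011001011 walk d0:-→d1:-→d2:-→d3:-→d4:-→d5:-→d6:-→d7:-→d8:-→d9:-→d10:-→d11:-→d12:-→d13:-→d14:-→d15:-→d16:H3→d17:-→d18:-→d19:-→d20:-→d21:-→d22:-→d23:-→d24:H3 -> H3
  add 45.187.0.0/16 -> H5 at depth 16
  lookup 254.0.3.214: bits 111111100 walk d0:-→d1:-→d2:-→d3:-→d4:-→d5:-→d6:-→d7:-→d8:H5→d9:- -> H5
  lookup 135.192.203.166: bits 100001111100000011001011 walk d0:-→d1:-→d2:-→d3:-→d4:-→d5:-→d6:-→d7:-→d8:-→d9:-→d10:-→d11:-→d12:-→d13:-→d14:-→d15:-→d16:H3→d17:-→d18:-→d19:-→d20:-→d21:-→d22:-→d23:-→d24:H3 -> H3
  add 135.0.0.0/8 -> H3 at depth 8
  add 135.192.192.0/20 -> H2 at depth 20
  add 135.192.192.0/20 -> H0 at depth 20
  add 254.82.142.0/24 -> H0 at depth 24
  add 135.192.0.0/12 -> H0 at depth 12
  lookup 176.35.93.135: bits 10 walk d0:-→d1:-→d2:- -> no-route
  del 254.0.0.0/8 (clear depth 8)
  lookup 45.187.117.249: bits 0010110110111011 walk d0:-→d1:-→d2:-→d3:-→d4:-→d5:-→d6:-→d7:-→d8:-→d9:-→d10:-→d11:-→d12:H0→d13:-→d14:-→d15:-→d16:H5 -> H5
  add 254.82.142.47/32 -> H2 at depth 32
  add 135.192.203.64/26 -> H1 at depth 26

== LOOKUPS ==
["H3","H3","H5","H3","no-route","H5"]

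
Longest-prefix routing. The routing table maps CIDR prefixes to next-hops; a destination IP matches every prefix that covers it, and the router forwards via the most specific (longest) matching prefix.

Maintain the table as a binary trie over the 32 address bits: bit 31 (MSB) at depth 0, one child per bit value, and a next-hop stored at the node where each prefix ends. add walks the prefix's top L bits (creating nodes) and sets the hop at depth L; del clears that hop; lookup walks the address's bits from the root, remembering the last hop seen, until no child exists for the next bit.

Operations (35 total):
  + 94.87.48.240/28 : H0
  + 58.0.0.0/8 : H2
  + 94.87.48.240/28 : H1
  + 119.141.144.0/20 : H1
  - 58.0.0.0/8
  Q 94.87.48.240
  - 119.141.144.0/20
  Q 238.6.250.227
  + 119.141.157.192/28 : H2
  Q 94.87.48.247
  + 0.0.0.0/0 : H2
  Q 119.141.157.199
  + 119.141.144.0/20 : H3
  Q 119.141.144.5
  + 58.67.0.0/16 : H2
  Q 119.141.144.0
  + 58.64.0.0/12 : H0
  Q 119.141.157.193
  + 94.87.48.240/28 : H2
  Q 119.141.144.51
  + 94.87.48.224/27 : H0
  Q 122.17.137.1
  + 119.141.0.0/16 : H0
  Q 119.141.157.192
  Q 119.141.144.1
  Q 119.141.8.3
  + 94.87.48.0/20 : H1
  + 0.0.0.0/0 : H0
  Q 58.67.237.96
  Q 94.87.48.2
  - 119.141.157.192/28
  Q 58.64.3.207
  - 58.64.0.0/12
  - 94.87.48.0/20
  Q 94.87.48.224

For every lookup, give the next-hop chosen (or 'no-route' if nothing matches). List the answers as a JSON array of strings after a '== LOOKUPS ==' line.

Trace:
  + 94.87.48.240/28 (H0) depth=28
  + 58.0.0.0/8 (H2) depth=8
  + 94.87.48.240/28 (H1) depth=28
  + 119.141.144.0/20 (H1) depth=20
  - 58.0.0.0/8 clear@8
  ? 94.87.48.240  path d0:-→d1:-→d2:-→d3:-→d4:-→d5:-→d6:-→d7:-→d8:-→d9:-→d10:-→d11:-→d12:-→d13:-→d14:-→d15:-→d16:-→d17:-→d18:-→d19:-→d20:-→d21:-→d22:-→d23:-→d24:-→d25:-→d26:-→d27:-→d28:H1  best=H1
  - 119.141.144.0/20 clear@20
  ? 238.6.250.227  path d0:-  best=no-route
  + 119.141.157.192/28 (H2) depth=28
  ? 94.87.48.247  path d0:-→d1:-→d2:-→d3:-→d4:-→d5:-→d6:-→d7:-→d8:-→d9:-→d10:-→d11:-→d12:-→d13:-→d14:-→d15:-→d16:-→d17:-→d18:-→d19:-→d20:-→d21:-→d22:-→d23:-→d24:-→d25:-→d26:-→d27:-→d28:H1  best=H1
  + 0.0.0.0/0 (H2) depth=0
  ? 119.141.157.199  path d0:H2→d1:-→d2:-→d3:-→d4:-→d5:-→d6:-→d7:-→d8:-→d9:-→d10:-→d11:-→d12:-→d13:-→d14:-→d15:-→d16:-→d17:-→d18:-→d19:-→d20:-→d21:-→d22:-→d23:-→d24:-→d25:-→d26:-→d27:-→d28:H2  best=H2
  + 119.141.144.0/20 (H3) depth=20
  ? 119.141.144.5  path d0:H2→d1:-→d2:-→d3:-→d4:-→d5:-→d6:-→d7:-→d8:-→d9:-→d10:-→d11:-→d12:-→d13:-→d14:-→d15:-→d16:-→d17:-→d18:-→d19:-→d20:H3  best=H3
  + 58.67.0.0/16 (H2) depth=16
  ? 119.141.144.0  path d0:H2→d1:-→d2:-→d3:-→d4:-→d5:-→d6:-→d7:-→d8:-→d9:-→d10:-→d11:-→d12:-→d13:-→d14:-→d15:-→d16:-→d17:-→d18:-→d19:-→d20:H3  best=H3
  + 58.64.0.0/12 (H0) depth=12
  ? 119.141.157.193  path d0:H2→d1:-→d2:-→d3:-→d4:-→d5:-→d6:-→d7:-→d8:-→d9:-→d10:-→d11:-→d12:-→d13:-→d14:-→d15:-→d16:-→d17:-→d18:-→d19:-→d20:H3→d21:-→d22:-→d23:-→d24:-→d25:-→d26:-→d27:-→d28:H2  best=H2
  + 94.87.48.240/28 (H2) depth=28
  ? 119.141.144.51  path d0:H2→d1:-→d2:-→d3:-→d4:-→d5:-→d6:-→d7:-→d8:-→d9:-→d10:-→d11:-→d12:-→d13:-→d14:-→d15:-→d16:-→d17:-→d18:-→d19:-→d20:H3  best=H3
  + 94.87.48.224/27 (H0) depth=27
  ? 122.17.137.1  path d0:H2→d1:-→d2:-→d3:-→d4:-  best=H2
  + 119.141.0.0/16 (H0) depth=16
  ? 119.141.157.192  path d0:H2→d1:-→d2:-→d3:-→d4:-→d5:-→d6:-→d7:-→d8:-→d9:-→d10:-→d11:-→d12:-→d13:-→d14:-→d15:-→d16:H0→d17:-→d18:-→d19:-→d20:H3→d21:-→d22:-→d23:-→d24:-→d25:-→d26:-→d27:-→d28:H2  best=H2
  ? 119.141.144.1  path d0:H2→d1:-→d2:-→d3:-→d4:-→d5:-→d6:-→d7:-→d8:-→d9:-→d10:-→d11:-→d12:-→d13:-→d14:-→d15:-→d16:H0→d17:-→d18:-→d19:-→d20:H3  best=H3
  ? 119.141.8.3  path d0:H2→d1:-→d2:-→d3:-→d4:-→d5:-→d6:-→d7:-→d8:-→d9:-→d10:-→d11:-→d12:-→d13:-→d14:-→d15:-→d16:H0  best=H0
  + 94.87.48.0/20 (H1) depth=20
  + 0.0.0.0/0 (H0) depth=0
  ? 58.67.237.96  path d0:H0→d1:-→d2:-→d3:-→d4:-→d5:-→d6:-→d7:-→d8:-→d9:-→d10:-→d11:-→d12:H0→d13:-→d14:-→d15:-→d16:H2  best=H2
  ? 94.87.48.2  path d0:H0→d1:-→d2:-→d3:-→d4:-→d5:-→d6:-→d7:-→d8:-→d9:-→d10:-→d11:-→d12:-→d13:-→d14:-→d15:-→d16:-→d17:-→d18:-→d19:-→d20:H1→d21:-→d22:-→d23:-→d24:-  best=H1
  - 119.141.157.192/28 clear@28
  ? 58.64.3.207  path d0:H0→d1:-→d2:-→d3:-→d4:-→d5:-→d6:-→d7:-→d8:-→d9:-→d10:-→d11:-→d12:H0→d13:-→d14:-  best=H0
  - 58.64.0.0/12 clear@12
  - 94.87.48.0/20 clear@20
  ? 94.87.48.224  path d0:H0→d1:-→d2:-→d3:-→d4:-→d5:-→d6:-→d7:-→d8:-→d9:-→d10:-→d11:-→d12:-→d13:-→d14:-→d15:-→d16:-→d17:-→d18:-→d19:-→d20:-→d21:-→d22:-→d23:-→d24:-→d25:-→d26:-→d27:H0  best=H0

== LOOKUPS ==
["H1","no-route","H1","H2","H3","H3","H2","H3","H2","H2","H3","H0","H2","H1","H0","H0"]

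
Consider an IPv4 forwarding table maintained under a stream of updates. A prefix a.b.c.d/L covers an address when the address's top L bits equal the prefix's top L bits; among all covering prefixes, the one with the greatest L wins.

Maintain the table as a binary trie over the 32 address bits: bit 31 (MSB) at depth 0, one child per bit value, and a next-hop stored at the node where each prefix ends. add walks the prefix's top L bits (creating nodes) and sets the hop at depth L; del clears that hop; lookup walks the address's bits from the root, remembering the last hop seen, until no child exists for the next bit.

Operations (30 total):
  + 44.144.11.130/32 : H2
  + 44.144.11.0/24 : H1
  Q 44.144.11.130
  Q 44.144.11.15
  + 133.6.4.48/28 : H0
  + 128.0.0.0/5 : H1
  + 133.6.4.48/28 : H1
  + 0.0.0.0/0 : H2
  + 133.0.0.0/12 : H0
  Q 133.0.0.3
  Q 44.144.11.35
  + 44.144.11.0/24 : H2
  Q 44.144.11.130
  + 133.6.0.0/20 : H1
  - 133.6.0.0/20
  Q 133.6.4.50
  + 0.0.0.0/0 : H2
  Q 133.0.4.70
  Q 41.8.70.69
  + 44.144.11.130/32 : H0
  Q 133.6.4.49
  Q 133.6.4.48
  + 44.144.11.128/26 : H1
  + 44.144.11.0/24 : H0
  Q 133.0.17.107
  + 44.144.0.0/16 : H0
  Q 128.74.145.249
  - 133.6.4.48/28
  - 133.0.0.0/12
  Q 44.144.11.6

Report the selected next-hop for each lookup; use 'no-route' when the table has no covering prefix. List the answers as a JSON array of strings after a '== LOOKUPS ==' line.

Trace:
  add 44.144.11.130/32 -> H2 at depth 32
  add 44.144.11.0/24 -> H1 at depth 24
  ? 44.144.11.130  path d0:-→d1:-→d2:-→d3:-→d4:-→d5:-→d6:-→d7:-→d8:-→d9:-→d10:-→d11:-→d12:-→d13:-→d14:-→d15:-→d16:-→d17:-→d18:-→d19:-→d20:-→d21:-→d22:-→d23:-→d24:H1→d25:-→d26:-→d27:-→d28:-→d29:-→d30:-→d31:-→d32:H2  best=H2
  ? 44.144.11.15  path d0:-→d1:-→d2:-→d3:-→d4:-→d5:-→d6:-→d7:-→d8:-→d9:-→d10:-→d11:-→d12:-→d13:-→d14:-→d15:-→d16:-→d17:-→d18:-→d19:-→d20:-→d21:-→d22:-→d23:-→d24:H1  best=H1
  add 133.6.4.48/28 -> H0 at depth 28
  add 128.0.0.0/5 -> H1 at depth 5
  add 133.6.4.48/28 -> H1 at depth 28
  add 0.0.0.0/0 -> H2 at depth 0
  add 133.0.0.0/12 -> H0 at depth 12
  ? 133.0.0.3  path d0:H2→d1:-→d2:-→d3:-→d4:-→d5:H1→d6:-→d7:-→d8:-→d9:-→d10:-→d11:-→d12:H0→d13:-  best=H0
  ? 44.144.11.35  path d0:H2→d1:-→d2:-→d3:-→d4:-→d5:-→d6:-→d7:-→d8:-→d9:-→d10:-→d11:-→d12:-→d13:-→d14:-→d15:-→d16:-→d17:-→d18:-→d19:-→d20:-→d21:-→d22:-→d23:-→d24:H1  best=H1
  add 44.144.11.0/24 -> H2 at depth 24
  ? 44.144.11.130  path d0:H2→d1:-→d2:-→d3:-→d4:-→d5:-→d6:-→d7:-→d8:-→d9:-→d10:-→d11:-→d12:-→d13:-→d14:-→d15:-→d16:-→d17:-→d18:-→d19:-→d20:-→d21:-→d22:-→d23:-→d24:H2→d25:-→d26:-→d27:-→d28:-→d29:-→d30:-→d31:-→d32:H2  best=H2
  add 133.6.0.0/20 -> H1 at depth 20
  - 133.6.0.0/20 clear@20
  ? 133.6.4.50  path d0:H2→d1:-→d2:-→d3:-→d4:-→d5:H1→d6:-→d7:-→d8:-→d9:-→d10:-→d11:-→d12:H0→d13:-→d14:-→d15:-→d16:-→d17:-→d18:-→d19:-→d20:-→d21:-→d22:-→d23:-→d24:-→d25:-→d26:-→d27:-→d28:H1  best=H1
  add 0.0.0.0/0 -> H2 at depth 0
  ? 133.0.4.70  path d0:H2→d1:-→d2:-→d3:-→d4:-→d5:H1→d6:-→d7:-→d8:-→d9:-→d10:-→d11:-→d12:H0→d13:-  best=H0
  ? 41.8.70.69  path d0:H2→d1:-→d2:-→d3:-→d4:-→d5:-  best=H2
  add 44.144.11.130/32 -> H0 at depth 32
  ? 133.6.4.49  path d0:H2→d1:-→d2:-→d3:-→d4:-→d5:H1→d6:-→d7:-→d8:-→d9:-→d10:-→d11:-→d12:H0→d13:-→d14:-→d15:-→d16:-→d17:-→d18:-→d19:-→d20:-→d21:-→d22:-→d23:-→d24:-→d25:-→d26:-→d27:-→d28:H1  best=H1
  ? 133.6.4.48  path d0:H2→d1:-→d2:-→d3:-→d4:-→d5:H1→d6:-→d7:-→d8:-→d9:-→d10:-→d11:-→d12:H0→d13:-→d14:-→d15:-→d16:-→d17:-→d18:-→d19:-→d20:-→d21:-→d22:-→d23:-→d24:-→d25:-→d26:-→d27:-→d28:H1  best=H1
  add 44.144.11.128/26 -> H1 at depth 26
  add 44.144.11.0/24 -> H0 at depth 24
  ? 133.0.17.107  path d0:H2→d1:-→d2:-→d3:-→d4:-→d5:H1→d6:-→d7:-→d8:-→d9:-→d10:-→d11:-→d12:H0→d13:-  best=H0
  add 44.144.0.0/16 -> H0 at depth 16
  ? 128.74.145.249  path d0:H2→d1:-→d2:-→d3:-→d4:-→d5:H1  best=H1
  - 133.6.4.48/28 clear@28
  - 133.0.0.0/12 clear@12
  ? 44.144.11.6  path d0:H2→d1:-→d2:-→d3:-→d4:-→d5:-→d6:-→d7:-→d8:-→d9:-→d10:-→d11:-→d12:-→d13:-→d14:-→d15:-→d16:H0→d17:-→d18:-→d19:-→d20:-→d21:-→d22:-→d23:-→d24:H0  best=H0

== LOOKUPS ==
["H2","H1","H0","H1","H2","H1","H0","H2","H1","H1","H0","H1","H0"]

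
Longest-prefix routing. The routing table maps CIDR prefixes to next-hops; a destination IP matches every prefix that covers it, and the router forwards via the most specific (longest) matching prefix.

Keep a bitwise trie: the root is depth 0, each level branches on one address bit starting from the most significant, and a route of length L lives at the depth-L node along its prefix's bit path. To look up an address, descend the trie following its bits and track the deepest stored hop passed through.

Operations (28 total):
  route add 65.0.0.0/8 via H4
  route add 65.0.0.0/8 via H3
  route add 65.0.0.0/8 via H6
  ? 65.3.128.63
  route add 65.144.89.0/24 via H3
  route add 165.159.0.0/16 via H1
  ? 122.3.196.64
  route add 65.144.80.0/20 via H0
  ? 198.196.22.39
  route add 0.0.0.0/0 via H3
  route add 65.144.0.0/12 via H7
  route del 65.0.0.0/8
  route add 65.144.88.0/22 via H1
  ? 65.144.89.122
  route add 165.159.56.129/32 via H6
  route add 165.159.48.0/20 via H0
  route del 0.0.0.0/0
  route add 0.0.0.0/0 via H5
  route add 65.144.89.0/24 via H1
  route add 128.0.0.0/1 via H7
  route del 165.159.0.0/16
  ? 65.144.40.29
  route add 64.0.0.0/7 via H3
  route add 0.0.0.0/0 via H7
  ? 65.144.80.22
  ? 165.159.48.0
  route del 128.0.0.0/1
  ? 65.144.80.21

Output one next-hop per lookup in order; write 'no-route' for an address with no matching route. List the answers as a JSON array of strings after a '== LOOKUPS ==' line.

Trace:
  add 65.0.0.0/8 -> H4 at depth 8
  add 65.0.0.0/8 -> H3 at depth 8
  add 65.0.0.0/8 -> H6 at depth 8
  ? 65.3.128.63  path d0:-→d1:-→d2:-→d3:-→d4:-→d5:-→d6:-→d7:-→d8:H6  best=H6
  add 65.144.89.0/24 -> H3 at depth 24
  add 165.159.0.0/16 -> H1 at depth 16
  ? 122.3.196.64  path d0:-→d1:-→d2:-  best=no-route
  add 65.144.80.0/20 -> H0 at depth 20
  ? 198.196.22.39  path d0:-→d1:-  best=no-route
  add 0.0.0.0/0 -> H3 at depth 0
  add 65.144.0.0/12 -> H7 at depth 12
  del 65.0.0.0/8 (clear depth 8)
  add 65.144.88.0/22 -> H1 at depth 22
  ? 65.144.89.122  path d0:H3→d1:-→d2:-→d3:-→d4:-→d5:-→d6:-→d7:-→d8:-→d9:-→d10:-→d11:-→d12:H7→d13:-→d14:-→d15:-→d16:-→d17:-→d18:-→d19:-→d20:H0→d21:-→d22:H1→d23:-→d24:H3  best=H3
  add 165.159.56.129/32 -> H6 at depth 32
  add 165.159.48.0/20 -> H0 at depth 20
  del 0.0.0.0/0 (clear depth 0)
  add 0.0.0.0/0 -> H5 at depth 0
  add 65.144.89.0/24 -> H1 at depth 24
  add 128.0.0.0/1 -> H7 at depth 1
  del 165.159.0.0/16 (clear depth 16)
  ? 65.144.40.29  path d0:H5→d1:-→d2:-→d3:-→d4:-→d5:-→d6:-→d7:-→d8:-→d9:-→d10:-→d11:-→d12:H7→d13:-→d14:-→d15:-→d16:-→d17:-  best=H7
  add 64.0.0.0/7 -> H3 at depth 7
  add 0.0.0.0/0 -> H7 at depth 0
  ? 65.144.80.22  path d0:H7→d1:-→d2:-→d3:-→d4:-→d5:-→d6:-→d7:H3→d8:-→d9:-→d10:-→d11:-→d12:H7→d13:-→d14:-→d15:-→d16:-→d17:-→d18:-→d19:-→d20:H0  best=H0
  ? 165.159.48.0  path d0:H7→d1:H7→d2:-→d3:-→d4:-→d5:-→d6:-→d7:-→d8:-→d9:-→d10:-→d11:-→d12:-→d13:-→d14:-→d15:-→d16:-→d17:-→d18:-→d19:-→d20:H0  best=H0
  del 128.0.0.0/1 (clear depth 1)
  ? 65.144.80.21  path d0:H7→d1:-→d2:-→d3:-→d4:-→d5:-→d6:-→d7:H3→d8:-→d9:-→d10:-→d11:-→d12:H7→d13:-→d14:-→d15:-→d16:-→d17:-→d18:-→d19:-→d20:H0  best=H0

== LOOKUPS ==
["H6","no-route","no-route","H3","H7","H0","H0","H0"]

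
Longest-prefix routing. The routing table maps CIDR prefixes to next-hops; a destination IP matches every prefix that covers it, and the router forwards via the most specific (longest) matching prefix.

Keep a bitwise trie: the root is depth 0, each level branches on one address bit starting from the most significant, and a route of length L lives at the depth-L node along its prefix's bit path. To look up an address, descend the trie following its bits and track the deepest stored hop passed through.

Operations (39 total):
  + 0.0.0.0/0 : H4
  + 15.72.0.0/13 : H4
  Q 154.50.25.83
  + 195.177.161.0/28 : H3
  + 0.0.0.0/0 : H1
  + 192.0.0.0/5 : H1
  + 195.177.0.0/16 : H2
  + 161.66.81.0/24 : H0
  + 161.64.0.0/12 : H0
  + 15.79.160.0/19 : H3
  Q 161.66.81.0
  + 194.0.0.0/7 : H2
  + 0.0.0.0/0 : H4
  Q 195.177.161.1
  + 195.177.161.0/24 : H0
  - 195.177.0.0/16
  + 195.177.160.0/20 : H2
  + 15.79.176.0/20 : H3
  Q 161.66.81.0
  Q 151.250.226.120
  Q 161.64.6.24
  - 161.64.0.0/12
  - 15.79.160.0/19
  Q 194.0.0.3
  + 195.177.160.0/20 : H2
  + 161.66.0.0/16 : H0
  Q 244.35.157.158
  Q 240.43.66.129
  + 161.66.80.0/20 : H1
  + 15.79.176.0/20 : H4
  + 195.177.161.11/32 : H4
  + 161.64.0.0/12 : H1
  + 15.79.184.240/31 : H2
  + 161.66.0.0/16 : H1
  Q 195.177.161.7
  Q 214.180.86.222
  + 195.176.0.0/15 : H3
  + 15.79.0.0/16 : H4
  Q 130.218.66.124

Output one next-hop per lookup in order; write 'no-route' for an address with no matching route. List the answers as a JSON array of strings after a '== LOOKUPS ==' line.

Trace:
  + 0.0.0.0/0 (H4) depth=0
  + 15.72.0.0/13 (H4) depth=13
  Q 154.50.25.83: descend ε ; hops seen [H4] ; pick H4
  + 195.177.161.0/28 (H3) depth=28
  + 0.0.0.0/0 (H1) depth=0
  + 192.0.0.0/5 (H1) depth=5
  + 195.177.0.0/16 (H2) depth=16
  + 161.66.81.0/24 (H0) depth=24
  + 161.64.0.0/12 (H0) depth=12
  + 15.79.160.0/19 (H3) depth=19
  Q 161.66.81.0: descend 101000010100001001010001 ; hops seen [H1,H0,H0] ; pick H0
  + 194.0.0.0/7 (H2) depth=7
  + 0.0.0.0/0 (H4) depth=0
  Q 195.177.161.1: descend 1100001110110001101000010000 ; hops seen [H4,H1,H2,H2,H3] ; pick H3
  + 195.177.161.0/24 (H0) depth=24
  - 195.177.0.0/16 clear@16
  + 195.177.160.0/20 (H2) depth=20
  + 15.79.176.0/20 (H3) depth=20
  Q 161.66.81.0: descend 101000010100001001010001 ; hops seen [H4,H0,H0] ; pick H0
  Q 151.250.226.120: descend 10 ; hops seen [H4] ; pick H4
  Q 161.64.6.24: descend 10100001010000 ; hops seen [H4,H0] ; pick H0
  - 161.64.0.0/12 clear@12
  - 15.79.160.0/19 clear@19
  Q 194.0.0.3: descend 1100001 ; hops seen [H4,H1,H2] ; pick H2
  + 195.177.160.0/20 (H2) depth=20
  + 161.66.0.0/16 (H0) depth=16
  Q 244.35.157.158: descend 11 ; hops seen [H4] ; pick H4
  Q 240.43.66.129: descend 11 ; hops seen [H4] ; pick H4
  + 161.66.80.0/20 (H1) depth=20
  + 15.79.176.0/20 (H4) depth=20
  + 195.177.161.11/32 (H4) depth=32
  + 161.64.0.0/12 (H1) depth=12
  + 15.79.184.240/31 (H2) depth=31
  + 161.66.0.0/16 (H1) depth=16
  Q 195.177.161.7: descend 1100001110110001101000010000 ; hops seen [H4,H1,H2,H2,H0,H3] ; pick H3
  Q 214.180.86.222: descend 110 ; hops seen [H4] ; pick H4
  + 195.176.0.0/15 (H3) depth=15
  + 15.79.0.0/16 (H4) depth=16
  Q 130.218.66.124: descend 10 ; hops seen [H4] ; pick H4

== LOOKUPS ==
["H4","H0","H3","H0","H4","H0","H2","H4","H4","H3","H4","H4"]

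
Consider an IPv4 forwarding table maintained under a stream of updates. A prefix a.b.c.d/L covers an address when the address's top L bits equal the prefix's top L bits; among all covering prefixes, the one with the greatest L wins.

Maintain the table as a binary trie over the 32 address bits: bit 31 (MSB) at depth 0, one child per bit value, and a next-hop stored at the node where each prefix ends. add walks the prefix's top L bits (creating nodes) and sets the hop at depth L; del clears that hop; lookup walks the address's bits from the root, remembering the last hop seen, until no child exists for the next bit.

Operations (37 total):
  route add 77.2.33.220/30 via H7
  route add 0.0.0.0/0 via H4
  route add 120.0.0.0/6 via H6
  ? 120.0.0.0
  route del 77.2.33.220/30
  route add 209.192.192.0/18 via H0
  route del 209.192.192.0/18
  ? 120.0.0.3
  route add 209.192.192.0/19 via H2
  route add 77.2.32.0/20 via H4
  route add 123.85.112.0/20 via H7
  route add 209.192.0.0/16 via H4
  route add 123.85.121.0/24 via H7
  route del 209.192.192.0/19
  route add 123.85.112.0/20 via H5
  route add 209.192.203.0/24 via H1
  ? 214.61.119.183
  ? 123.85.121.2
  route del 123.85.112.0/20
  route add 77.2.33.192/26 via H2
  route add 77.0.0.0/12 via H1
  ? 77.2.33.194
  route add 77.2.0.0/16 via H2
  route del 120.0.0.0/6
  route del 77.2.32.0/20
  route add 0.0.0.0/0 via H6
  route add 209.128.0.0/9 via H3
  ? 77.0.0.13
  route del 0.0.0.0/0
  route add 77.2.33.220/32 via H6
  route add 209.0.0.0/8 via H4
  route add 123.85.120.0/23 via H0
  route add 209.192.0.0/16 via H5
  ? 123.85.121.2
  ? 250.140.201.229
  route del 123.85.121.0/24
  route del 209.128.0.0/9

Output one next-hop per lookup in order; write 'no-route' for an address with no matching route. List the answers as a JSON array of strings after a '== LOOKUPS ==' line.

Apply in order:
  + 77.2.33.220/30 (H7) depth=30
  + 0.0.0.0/0 (H4) depth=0
  + 120.0.0.0/6 (H6) depth=6
  Q 120.0.0.0: descend 011110 ; hops seen [H4,H6] ; pick H6
  - 77.2.33.220/30 clear@30
  + 209.192.192.0/18 (H0) depth=18
  - 209.192.192.0/18 clear@18
  Q 120.0.0.3: descend 011110 ; hops seen [H4,H6] ; pick H6
  + 209.192.192.0/19 (H2) depth=19
  + 77.2.32.0/20 (H4) depth=20
  + 123.85.112.0/20 (H7) depth=20
  + 209.192.0.0/16 (H4) depth=16
  + 123.85.121.0/24 (H7) depth=24
  - 209.192.192.0/19 clear@19
  + 123.85.112.0/20 (H5) depth=20
  + 209.192.203.0/24 (H1) depth=24
  Q 214.61.119.183: descend 11010 ; hops seen [H4] ; pick H4
  Q 123.85.121.2: descend 011110110101010101111001 ; hops seen [H4,H6,H5,H7] ; pick H7
  - 123.85.112.0/20 clear@20
  + 77.2.33.192/26 (H2) depth=26
  + 77.0.0.0/12 (H1) depth=12
  Q 77.2.33.194: descend 010011010000001000100001110 ; hops seen [H4,H1,H4,H2] ; pick H2
  + 77.2.0.0/16 (H2) depth=16
  - 120.0.0.0/6 clear@6
  - 77.2.32.0/20 clear@20
  + 0.0.0.0/0 (H6) depth=0
  + 209.128.0.0/9 (H3) depth=9
  Q 77.0.0.13: descend 01001101000000 ; hops seen [H6,H1] ; pick H1
  - 0.0.0.0/0 clear@0
  + 77.2.33.220/32 (H6) depth=32
  + 209.0.0.0/8 (H4) depth=8
  + 123.85.120.0/23 (H0) depth=23
  + 209.192.0.0/16 (H5) depth=16
  Q 123.85.121.2: descend 011110110101010101111001 ; hops seen [H0,H7] ; pick H7
  Q 250.140.201.229: descend 11 ; hops seen [∅] ; pick no-route
  - 123.85.121.0/24 clear@24
  - 209.128.0.0/9 clear@9

== LOOKUPS ==
["H6","H6","H4","H7","H2","H1","H7","no-route"]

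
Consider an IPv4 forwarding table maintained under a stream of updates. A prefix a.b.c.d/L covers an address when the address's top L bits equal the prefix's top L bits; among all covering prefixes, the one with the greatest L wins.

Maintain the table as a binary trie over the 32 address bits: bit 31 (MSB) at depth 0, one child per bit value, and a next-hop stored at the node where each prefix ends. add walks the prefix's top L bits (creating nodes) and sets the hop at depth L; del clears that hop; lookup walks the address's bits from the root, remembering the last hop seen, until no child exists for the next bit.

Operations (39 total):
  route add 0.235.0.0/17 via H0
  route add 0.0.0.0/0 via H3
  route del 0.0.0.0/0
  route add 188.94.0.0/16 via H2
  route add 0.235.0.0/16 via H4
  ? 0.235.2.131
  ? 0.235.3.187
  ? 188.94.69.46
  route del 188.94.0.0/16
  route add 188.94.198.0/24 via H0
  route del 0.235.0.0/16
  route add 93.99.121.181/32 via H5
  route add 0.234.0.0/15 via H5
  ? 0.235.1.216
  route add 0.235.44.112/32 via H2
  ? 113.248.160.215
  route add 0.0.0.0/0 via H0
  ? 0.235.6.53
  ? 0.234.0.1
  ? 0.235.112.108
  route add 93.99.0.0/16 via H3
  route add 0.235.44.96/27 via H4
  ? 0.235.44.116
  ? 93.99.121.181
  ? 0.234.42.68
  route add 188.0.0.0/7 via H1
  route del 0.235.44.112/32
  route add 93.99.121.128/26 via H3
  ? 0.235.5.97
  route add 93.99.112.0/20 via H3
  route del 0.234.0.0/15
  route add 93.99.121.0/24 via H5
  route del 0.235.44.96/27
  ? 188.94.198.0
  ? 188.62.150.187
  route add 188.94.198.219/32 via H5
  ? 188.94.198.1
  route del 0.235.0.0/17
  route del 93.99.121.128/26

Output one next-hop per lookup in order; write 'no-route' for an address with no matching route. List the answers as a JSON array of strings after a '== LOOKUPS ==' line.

Trace:
  + 0.235.0.0/17 (H0) depth=17
  + 0.0.0.0/0 (H3) depth=0
  - 0.0.0.0/0 clear@0
  + 188.94.0.0/16 (H2) depth=16
  + 0.235.0.0/16 (H4) depth=16
  Q 0.235.2.131: descend 00000000111010110 ; hops seen [H4,H0] ; pick H0
  Q 0.235.3.187: descend 00000000111010110 ; hops seen [H4,H0] ; pick H0
  Q 188.94.69.46: descend 1011110001011110 ; hops seen [H2] ; pick H2
  - 188.94.0.0/16 clear@16
  + 188.94.198.0/24 (H0) depth=24
  - 0.235.0.0/16 clear@16
  + 93.99.121.181/32 (H5) depth=32
  + 0.234.0.0/15 (H5) depth=15
  Q 0.235.1.216: descend 00000000111010110 ; hops seen [H5,H0] ; pick H0
  + 0.235.44.112/32 (H2) depth=32
  Q 113.248.160.215: descend 01 ; hops seen [∅] ; pick no-route
  + 0.0.0.0/0 (H0) depth=0
  Q 0.235.6.53: descend 000000001110101100 ; hops seen [H0,H5,H0] ; pick H0
  Q 0.234.0.1: descend 000000001110101 ; hops seen [H0,H5] ; pick H5
  Q 0.235.112.108: descend 00000000111010110 ; hops seen [H0,H5,H0] ; pick H0
  + 93.99.0.0/16 (H3) depth=16
  + 0.235.44.96/27 (H4) depth=27
  Q 0.235.44.116: descend 00000000111010110010110001110 ; hops seen [H0,H5,H0,H4] ; pick H4
  Q 93.99.121.181: descend 01011101011000110111100110110101 ; hops seen [H0,H3,H5] ; pick H5
  Q 0.234.42.68: descend 000000001110101 ; hops seen [H0,H5] ; pick H5
  + 188.0.0.0/7 (H1) depth=7
  - 0.235.44.112/32 clear@32
  + 93.99.121.128/26 (H3) depth=26
  Q 0.235.5.97: descend 000000001110101100 ; hops seen [H0,H5,H0] ; pick H0
  + 93.99.112.0/20 (H3) depth=20
  - 0.234.0.0/15 clear@15
  + 93.99.121.0/24 (H5) depth=24
  - 0.235.44.96/27 clear@27
  Q 188.94.198.0: descend 101111000101111011000110 ; hops seen [H0,H1,H0] ; pick H0
  Q 188.62.150.187: descend 101111000 ; hops seen [H0,H1] ; pick H1
  + 188.94.198.219/32 (H5) depth=32
  Q 188.94.198.1: descend 101111000101111011000110 ; hops seen [H0,H1,H0] ; pick H0
  - 0.235.0.0/17 clear@17
  - 93.99.121.128/26 clear@26

== LOOKUPS ==
["H0","H0","H2","H0","no-route","H0","H5","H0","H4","H5","H5","H0","H0","H1","H0"]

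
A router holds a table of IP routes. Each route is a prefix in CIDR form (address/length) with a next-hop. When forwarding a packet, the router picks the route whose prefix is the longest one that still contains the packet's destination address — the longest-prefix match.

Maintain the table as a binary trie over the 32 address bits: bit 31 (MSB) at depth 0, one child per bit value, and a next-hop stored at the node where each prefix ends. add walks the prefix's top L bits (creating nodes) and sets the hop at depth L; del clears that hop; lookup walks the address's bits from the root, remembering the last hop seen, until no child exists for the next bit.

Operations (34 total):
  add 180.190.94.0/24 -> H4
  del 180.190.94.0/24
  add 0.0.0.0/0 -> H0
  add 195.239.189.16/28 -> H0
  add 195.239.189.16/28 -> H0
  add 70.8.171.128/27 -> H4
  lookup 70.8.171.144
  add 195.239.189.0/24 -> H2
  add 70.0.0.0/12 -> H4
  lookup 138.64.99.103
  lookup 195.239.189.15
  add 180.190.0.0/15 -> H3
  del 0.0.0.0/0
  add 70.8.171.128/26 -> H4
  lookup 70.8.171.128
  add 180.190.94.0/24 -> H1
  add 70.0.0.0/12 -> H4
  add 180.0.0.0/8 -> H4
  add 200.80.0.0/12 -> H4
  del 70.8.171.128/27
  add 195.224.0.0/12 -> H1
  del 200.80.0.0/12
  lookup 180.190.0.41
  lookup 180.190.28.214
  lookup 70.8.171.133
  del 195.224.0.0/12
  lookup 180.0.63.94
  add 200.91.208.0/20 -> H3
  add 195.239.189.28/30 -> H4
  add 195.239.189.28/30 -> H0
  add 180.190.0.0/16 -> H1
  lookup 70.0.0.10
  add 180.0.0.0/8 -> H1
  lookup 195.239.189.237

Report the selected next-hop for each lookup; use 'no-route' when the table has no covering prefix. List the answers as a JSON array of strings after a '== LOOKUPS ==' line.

Trace:
  + 180.190.94.0/24 (H4) depth=24
  - 180.190.94.0/24 clear@24
  + 0.0.0.0/0 (H0) depth=0
  + 195.239.189.16/28 (H0) depth=28
  + 195.239.189.16/28 (H0) depth=28
  + 70.8.171.128/27 (H4) depth=27
  ? 70.8.171.144  path d0:H0→d1:-→d2:-→d3:-→d4:-→d5:-→d6:-→d7:-→d8:-→d9:-→d10:-→d11:-→d12:-→d13:-→d14:-→d15:-→d16:-→d17:-→d18:-→d19:-→d20:-→d21:-→d22:-→d23:-→d24:-→d25:-→d26:-→d27:H4  best=H4
  + 195.239.189.0/24 (H2) depth=24
  + 70.0.0.0/12 (H4) depth=12
  ? 138.64.99.103  path d0:H0→d1:-→d2:-  best=H0
  ? 195.239.189.15  path d0:H0→d1:-→d2:-→d3:-→d4:-→d5:-→d6:-→d7:-→d8:-→d9:-→d10:-→d11:-→d12:-→d13:-→d14:-→d15:-→d16:-→d17:-→d18:-→d19:-→d20:-→d21:-→d22:-→d23:-→d24:H2→d25:-→d26:-→d27:-  best=H2
  + 180.190.0.0/15 (H3) depth=15
  - 0.0.0.0/0 clear@0
  + 70.8.171.128/26 (H4) depth=26
  ? 70.8.171.128  path d0:-→d1:-→d2:-→d3:-→d4:-→d5:-→d6:-→d7:-→d8:-→d9:-→d10:-→d11:-→d12:H4→d13:-→d14:-→d15:-→d16:-→d17:-→d18:-→d19:-→d20:-→d21:-→d22:-→d23:-→d24:-→d25:-→d26:H4→d27:H4  best=H4
  + 180.190.94.0/24 (H1) depth=24
  + 70.0.0.0/12 (H4) depth=12
  + 180.0.0.0/8 (H4) depth=8
  + 200.80.0.0/12 (H4) depth=12
  - 70.8.171.128/27 clear@27
  + 195.224.0.0/12 (H1) depth=12
  - 200.80.0.0/12 clear@12
  ? 180.190.0.41  path d0:-→d1:-→d2:-→d3:-→d4:-→d5:-→d6:-→d7:-→d8:H4→d9:-→d10:-→d11:-→d12:-→d13:-→d14:-→d15:H3→d16:-→d17:-  best=H3
  ? 180.190.28.214  path d0:-→d1:-→d2:-→d3:-→d4:-→d5:-→d6:-→d7:-→d8:H4→d9:-→d10:-→d11:-→d12:-→d13:-→d14:-→d15:H3→d16:-→d17:-  best=H3
  ? 70.8.171.133  path d0:-→d1:-→d2:-→d3:-→d4:-→d5:-→d6:-→d7:-→d8:-→d9:-→d10:-→d11:-→d12:H4→d13:-→d14:-→d15:-→d16:-→d17:-→d18:-→d19:-→d20:-→d21:-→d22:-→d23:-→d24:-→d25:-→d26:H4→d27:-  best=H4
  - 195.224.0.0/12 clear@12
  ? 180.0.63.94  path d0:-→d1:-→d2:-→d3:-→d4:-→d5:-→d6:-→d7:-→d8:H4  best=H4
  + 200.91.208.0/20 (H3) depth=20
  + 195.239.189.28/30 (H4) depth=30
  + 195.239.189.28/30 (H0) depth=30
  + 180.190.0.0/16 (H1) depth=16
  ? 70.0.0.10  path d0:-→d1:-→d2:-→d3:-→d4:-→d5:-→d6:-→d7:-→d8:-→d9:-→d10:-→d11:-→d12:H4  best=H4
  + 180.0.0.0/8 (H1) depth=8
  ? 195.239.189.237  path d0:-→d1:-→d2:-→d3:-→d4:-→d5:-→d6:-→d7:-→d8:-→d9:-→d10:-→d11:-→d12:-→d13:-→d14:-→d15:-→d16:-→d17:-→d18:-→d19:-→d20:-→d21:-→d22:-→d23:-→d24:H2  best=H2

== LOOKUPS ==
["H4","H0","H2","H4","H3","H3","H4","H4","H4","H2"]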